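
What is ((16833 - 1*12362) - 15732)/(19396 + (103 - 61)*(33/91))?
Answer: -146393/252346 ≈ -0.58013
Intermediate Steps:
((16833 - 1*12362) - 15732)/(19396 + (103 - 61)*(33/91)) = ((16833 - 12362) - 15732)/(19396 + 42*(33*(1/91))) = (4471 - 15732)/(19396 + 42*(33/91)) = -11261/(19396 + 198/13) = -11261/252346/13 = -11261*13/252346 = -146393/252346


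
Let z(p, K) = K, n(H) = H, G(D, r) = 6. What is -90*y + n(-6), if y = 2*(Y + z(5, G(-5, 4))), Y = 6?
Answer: -2166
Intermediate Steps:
y = 24 (y = 2*(6 + 6) = 2*12 = 24)
-90*y + n(-6) = -90*24 - 6 = -2160 - 6 = -2166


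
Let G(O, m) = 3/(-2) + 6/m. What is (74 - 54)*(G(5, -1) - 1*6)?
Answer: -270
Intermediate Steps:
G(O, m) = -3/2 + 6/m (G(O, m) = 3*(-1/2) + 6/m = -3/2 + 6/m)
(74 - 54)*(G(5, -1) - 1*6) = (74 - 54)*((-3/2 + 6/(-1)) - 1*6) = 20*((-3/2 + 6*(-1)) - 6) = 20*((-3/2 - 6) - 6) = 20*(-15/2 - 6) = 20*(-27/2) = -270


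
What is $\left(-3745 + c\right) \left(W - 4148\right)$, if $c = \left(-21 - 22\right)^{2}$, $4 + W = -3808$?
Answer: $15092160$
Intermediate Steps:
$W = -3812$ ($W = -4 - 3808 = -3812$)
$c = 1849$ ($c = \left(-43\right)^{2} = 1849$)
$\left(-3745 + c\right) \left(W - 4148\right) = \left(-3745 + 1849\right) \left(-3812 - 4148\right) = \left(-1896\right) \left(-7960\right) = 15092160$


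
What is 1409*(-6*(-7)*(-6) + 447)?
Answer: 274755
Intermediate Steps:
1409*(-6*(-7)*(-6) + 447) = 1409*(42*(-6) + 447) = 1409*(-252 + 447) = 1409*195 = 274755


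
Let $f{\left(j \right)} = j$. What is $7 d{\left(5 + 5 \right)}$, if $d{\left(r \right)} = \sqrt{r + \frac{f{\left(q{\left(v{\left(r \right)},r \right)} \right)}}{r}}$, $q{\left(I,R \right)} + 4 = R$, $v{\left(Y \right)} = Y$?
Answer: $\frac{7 \sqrt{265}}{5} \approx 22.79$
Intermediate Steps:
$q{\left(I,R \right)} = -4 + R$
$d{\left(r \right)} = \sqrt{r + \frac{-4 + r}{r}}$
$7 d{\left(5 + 5 \right)} = 7 \sqrt{1 + \left(5 + 5\right) - \frac{4}{5 + 5}} = 7 \sqrt{1 + 10 - \frac{4}{10}} = 7 \sqrt{1 + 10 - \frac{2}{5}} = 7 \sqrt{\frac{53}{5}} = 7 \frac{\sqrt{265}}{5} = \frac{7 \sqrt{265}}{5}$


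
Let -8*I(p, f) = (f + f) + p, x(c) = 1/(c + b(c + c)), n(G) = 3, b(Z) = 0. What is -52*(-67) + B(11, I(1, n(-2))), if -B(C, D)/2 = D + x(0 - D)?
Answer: 97537/28 ≈ 3483.5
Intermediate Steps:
x(c) = 1/c (x(c) = 1/(c + 0) = 1/c)
I(p, f) = -f/4 - p/8 (I(p, f) = -((f + f) + p)/8 = -(2*f + p)/8 = -(p + 2*f)/8 = -f/4 - p/8)
B(C, D) = -2*D + 2/D (B(C, D) = -2*(D + 1/(0 - D)) = -2*(D + 1/(-D)) = -2*(D - 1/D) = -2*D + 2/D)
-52*(-67) + B(11, I(1, n(-2))) = -52*(-67) + (-2*(-1/4*3 - 1/8*1) + 2/(-1/4*3 - 1/8*1)) = 3484 + (-2*(-3/4 - 1/8) + 2/(-3/4 - 1/8)) = 3484 + (-2*(-7/8) + 2/(-7/8)) = 3484 + (7/4 + 2*(-8/7)) = 3484 + (7/4 - 16/7) = 3484 - 15/28 = 97537/28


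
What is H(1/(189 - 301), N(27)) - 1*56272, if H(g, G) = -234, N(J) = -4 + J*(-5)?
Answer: -56506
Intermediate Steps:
N(J) = -4 - 5*J
H(1/(189 - 301), N(27)) - 1*56272 = -234 - 1*56272 = -234 - 56272 = -56506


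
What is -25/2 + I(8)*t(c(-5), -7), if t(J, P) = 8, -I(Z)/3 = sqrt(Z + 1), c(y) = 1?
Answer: -169/2 ≈ -84.500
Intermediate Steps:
I(Z) = -3*sqrt(1 + Z) (I(Z) = -3*sqrt(Z + 1) = -3*sqrt(1 + Z))
-25/2 + I(8)*t(c(-5), -7) = -25/2 - 3*sqrt(1 + 8)*8 = -25/2 - 3*sqrt(9)*8 = -1*25/2 - 3*3*8 = -25/2 - 9*8 = -25/2 - 72 = -169/2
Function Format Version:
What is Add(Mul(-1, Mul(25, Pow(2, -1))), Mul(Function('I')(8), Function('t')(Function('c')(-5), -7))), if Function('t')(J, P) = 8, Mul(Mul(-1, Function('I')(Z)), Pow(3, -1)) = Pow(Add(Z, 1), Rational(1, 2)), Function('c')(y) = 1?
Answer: Rational(-169, 2) ≈ -84.500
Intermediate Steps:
Function('I')(Z) = Mul(-3, Pow(Add(1, Z), Rational(1, 2))) (Function('I')(Z) = Mul(-3, Pow(Add(Z, 1), Rational(1, 2))) = Mul(-3, Pow(Add(1, Z), Rational(1, 2))))
Add(Mul(-1, Mul(25, Pow(2, -1))), Mul(Function('I')(8), Function('t')(Function('c')(-5), -7))) = Add(Mul(-1, Mul(25, Pow(2, -1))), Mul(Mul(-3, Pow(Add(1, 8), Rational(1, 2))), 8)) = Add(Mul(-1, Mul(25, Rational(1, 2))), Mul(Mul(-3, Pow(9, Rational(1, 2))), 8)) = Add(Mul(-1, Rational(25, 2)), Mul(Mul(-3, 3), 8)) = Add(Rational(-25, 2), Mul(-9, 8)) = Add(Rational(-25, 2), -72) = Rational(-169, 2)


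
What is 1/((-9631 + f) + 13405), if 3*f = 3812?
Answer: 3/15134 ≈ 0.00019823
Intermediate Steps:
f = 3812/3 (f = (1/3)*3812 = 3812/3 ≈ 1270.7)
1/((-9631 + f) + 13405) = 1/((-9631 + 3812/3) + 13405) = 1/(-25081/3 + 13405) = 1/(15134/3) = 3/15134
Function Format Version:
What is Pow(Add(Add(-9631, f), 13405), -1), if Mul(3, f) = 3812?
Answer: Rational(3, 15134) ≈ 0.00019823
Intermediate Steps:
f = Rational(3812, 3) (f = Mul(Rational(1, 3), 3812) = Rational(3812, 3) ≈ 1270.7)
Pow(Add(Add(-9631, f), 13405), -1) = Pow(Add(Add(-9631, Rational(3812, 3)), 13405), -1) = Pow(Add(Rational(-25081, 3), 13405), -1) = Pow(Rational(15134, 3), -1) = Rational(3, 15134)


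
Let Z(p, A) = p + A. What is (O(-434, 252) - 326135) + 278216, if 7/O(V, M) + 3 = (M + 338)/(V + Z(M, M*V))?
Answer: -1577761841/32924 ≈ -47921.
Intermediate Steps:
Z(p, A) = A + p
O(V, M) = 7/(-3 + (338 + M)/(M + V + M*V)) (O(V, M) = 7/(-3 + (M + 338)/(V + (M*V + M))) = 7/(-3 + (338 + M)/(V + (M + M*V))) = 7/(-3 + (338 + M)/(M + V + M*V)))
(O(-434, 252) - 326135) + 278216 = (7*(252 - 434 + 252*(-434))/(338 - 3*(-434) - 2*252 - 3*252*(-434)) - 326135) + 278216 = (7*(252 - 434 - 109368)/(338 + 1302 - 504 + 328104) - 326135) + 278216 = (7*(-109550)/329240 - 326135) + 278216 = (7*(1/329240)*(-109550) - 326135) + 278216 = (-76685/32924 - 326135) + 278216 = -10737745425/32924 + 278216 = -1577761841/32924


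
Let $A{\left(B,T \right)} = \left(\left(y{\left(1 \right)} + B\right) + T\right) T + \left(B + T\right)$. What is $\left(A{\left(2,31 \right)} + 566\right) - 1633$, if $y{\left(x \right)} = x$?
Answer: $20$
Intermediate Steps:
$A{\left(B,T \right)} = B + T + T \left(1 + B + T\right)$ ($A{\left(B,T \right)} = \left(\left(1 + B\right) + T\right) T + \left(B + T\right) = \left(1 + B + T\right) T + \left(B + T\right) = T \left(1 + B + T\right) + \left(B + T\right) = B + T + T \left(1 + B + T\right)$)
$\left(A{\left(2,31 \right)} + 566\right) - 1633 = \left(\left(2 + 31^{2} + 2 \cdot 31 + 2 \cdot 31\right) + 566\right) - 1633 = \left(\left(2 + 961 + 62 + 62\right) + 566\right) - 1633 = \left(1087 + 566\right) - 1633 = 1653 - 1633 = 20$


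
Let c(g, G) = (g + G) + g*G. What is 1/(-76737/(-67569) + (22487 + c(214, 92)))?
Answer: 22523/956825142 ≈ 2.3539e-5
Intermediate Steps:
c(g, G) = G + g + G*g (c(g, G) = (G + g) + G*g = G + g + G*g)
1/(-76737/(-67569) + (22487 + c(214, 92))) = 1/(-76737/(-67569) + (22487 + (92 + 214 + 92*214))) = 1/(-76737*(-1/67569) + (22487 + (92 + 214 + 19688))) = 1/(25579/22523 + (22487 + 19994)) = 1/(25579/22523 + 42481) = 1/(956825142/22523) = 22523/956825142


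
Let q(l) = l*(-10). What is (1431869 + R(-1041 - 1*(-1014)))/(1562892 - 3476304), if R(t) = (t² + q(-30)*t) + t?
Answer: -1424471/1913412 ≈ -0.74447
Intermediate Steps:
q(l) = -10*l
R(t) = t² + 301*t (R(t) = (t² + (-10*(-30))*t) + t = (t² + 300*t) + t = t² + 301*t)
(1431869 + R(-1041 - 1*(-1014)))/(1562892 - 3476304) = (1431869 + (-1041 - 1*(-1014))*(301 + (-1041 - 1*(-1014))))/(1562892 - 3476304) = (1431869 + (-1041 + 1014)*(301 + (-1041 + 1014)))/(-1913412) = (1431869 - 27*(301 - 27))*(-1/1913412) = (1431869 - 27*274)*(-1/1913412) = (1431869 - 7398)*(-1/1913412) = 1424471*(-1/1913412) = -1424471/1913412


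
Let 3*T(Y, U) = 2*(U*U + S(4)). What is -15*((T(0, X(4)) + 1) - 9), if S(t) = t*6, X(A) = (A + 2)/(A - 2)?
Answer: -210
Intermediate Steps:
X(A) = (2 + A)/(-2 + A)
S(t) = 6*t
T(Y, U) = 16 + 2*U²/3 (T(Y, U) = (2*(U*U + 6*4))/3 = (2*(U² + 24))/3 = (2*(24 + U²))/3 = (48 + 2*U²)/3 = 16 + 2*U²/3)
-15*((T(0, X(4)) + 1) - 9) = -15*(((16 + 2*((2 + 4)/(-2 + 4))²/3) + 1) - 9) = -15*(((16 + 2*(6/2)²/3) + 1) - 9) = -15*(((16 + 2*((½)*6)²/3) + 1) - 9) = -15*(((16 + (⅔)*3²) + 1) - 9) = -15*(((16 + (⅔)*9) + 1) - 9) = -15*(((16 + 6) + 1) - 9) = -15*((22 + 1) - 9) = -15*(23 - 9) = -15*14 = -210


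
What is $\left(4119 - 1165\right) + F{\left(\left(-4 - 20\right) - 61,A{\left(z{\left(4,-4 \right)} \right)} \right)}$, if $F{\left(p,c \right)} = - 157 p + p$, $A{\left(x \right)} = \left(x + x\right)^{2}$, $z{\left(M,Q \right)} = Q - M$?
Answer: $16214$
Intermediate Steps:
$A{\left(x \right)} = 4 x^{2}$ ($A{\left(x \right)} = \left(2 x\right)^{2} = 4 x^{2}$)
$F{\left(p,c \right)} = - 156 p$
$\left(4119 - 1165\right) + F{\left(\left(-4 - 20\right) - 61,A{\left(z{\left(4,-4 \right)} \right)} \right)} = \left(4119 - 1165\right) - 156 \left(\left(-4 - 20\right) - 61\right) = 2954 - 156 \left(-24 - 61\right) = 2954 - -13260 = 2954 + 13260 = 16214$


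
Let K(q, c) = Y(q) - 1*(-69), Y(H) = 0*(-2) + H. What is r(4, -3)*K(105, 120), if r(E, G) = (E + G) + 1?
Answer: 348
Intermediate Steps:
Y(H) = H (Y(H) = 0 + H = H)
K(q, c) = 69 + q (K(q, c) = q - 1*(-69) = q + 69 = 69 + q)
r(E, G) = 1 + E + G
r(4, -3)*K(105, 120) = (1 + 4 - 3)*(69 + 105) = 2*174 = 348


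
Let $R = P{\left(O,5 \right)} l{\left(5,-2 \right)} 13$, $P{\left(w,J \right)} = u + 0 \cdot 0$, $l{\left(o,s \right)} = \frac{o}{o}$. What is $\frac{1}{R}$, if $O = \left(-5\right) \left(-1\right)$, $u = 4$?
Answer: $\frac{1}{52} \approx 0.019231$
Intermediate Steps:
$O = 5$
$l{\left(o,s \right)} = 1$
$P{\left(w,J \right)} = 4$ ($P{\left(w,J \right)} = 4 + 0 \cdot 0 = 4 + 0 = 4$)
$R = 52$ ($R = 4 \cdot 1 \cdot 13 = 4 \cdot 13 = 52$)
$\frac{1}{R} = \frac{1}{52}$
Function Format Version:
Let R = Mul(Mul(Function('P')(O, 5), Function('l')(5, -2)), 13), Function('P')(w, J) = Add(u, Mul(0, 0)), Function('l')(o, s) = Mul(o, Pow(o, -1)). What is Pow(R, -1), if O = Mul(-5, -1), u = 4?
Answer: Rational(1, 52) ≈ 0.019231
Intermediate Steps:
O = 5
Function('l')(o, s) = 1
Function('P')(w, J) = 4 (Function('P')(w, J) = Add(4, Mul(0, 0)) = Add(4, 0) = 4)
R = 52 (R = Mul(Mul(4, 1), 13) = Mul(4, 13) = 52)
Pow(R, -1) = Pow(52, -1) = Rational(1, 52)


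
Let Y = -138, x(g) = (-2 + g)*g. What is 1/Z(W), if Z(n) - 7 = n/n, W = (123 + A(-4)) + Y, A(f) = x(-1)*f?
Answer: ⅛ ≈ 0.12500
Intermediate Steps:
x(g) = g*(-2 + g)
A(f) = 3*f (A(f) = (-(-2 - 1))*f = (-1*(-3))*f = 3*f)
W = -27 (W = (123 + 3*(-4)) - 138 = (123 - 12) - 138 = 111 - 138 = -27)
Z(n) = 8 (Z(n) = 7 + n/n = 7 + 1 = 8)
1/Z(W) = 1/8 = ⅛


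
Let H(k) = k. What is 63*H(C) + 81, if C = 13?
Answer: 900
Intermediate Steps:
63*H(C) + 81 = 63*13 + 81 = 819 + 81 = 900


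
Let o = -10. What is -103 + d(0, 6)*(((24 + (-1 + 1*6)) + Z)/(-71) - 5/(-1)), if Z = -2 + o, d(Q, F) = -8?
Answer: -10017/71 ≈ -141.08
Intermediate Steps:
Z = -12 (Z = -2 - 10 = -12)
-103 + d(0, 6)*(((24 + (-1 + 1*6)) + Z)/(-71) - 5/(-1)) = -103 - 8*(((24 + (-1 + 1*6)) - 12)/(-71) - 5/(-1)) = -103 - 8*(((24 + (-1 + 6)) - 12)*(-1/71) - 5*(-1)) = -103 - 8*(((24 + 5) - 12)*(-1/71) + 5) = -103 - 8*((29 - 12)*(-1/71) + 5) = -103 - 8*(17*(-1/71) + 5) = -103 - 8*(-17/71 + 5) = -103 - 8*338/71 = -103 - 2704/71 = -10017/71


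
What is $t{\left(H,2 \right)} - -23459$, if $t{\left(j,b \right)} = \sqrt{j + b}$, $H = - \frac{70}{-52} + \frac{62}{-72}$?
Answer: $23459 + \frac{\sqrt{15119}}{78} \approx 23461.0$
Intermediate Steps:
$H = \frac{227}{468}$ ($H = \left(-70\right) \left(- \frac{1}{52}\right) + 62 \left(- \frac{1}{72}\right) = \frac{35}{26} - \frac{31}{36} = \frac{227}{468} \approx 0.48504$)
$t{\left(j,b \right)} = \sqrt{b + j}$
$t{\left(H,2 \right)} - -23459 = \sqrt{2 + \frac{227}{468}} - -23459 = \sqrt{\frac{1163}{468}} + 23459 = \frac{\sqrt{15119}}{78} + 23459 = 23459 + \frac{\sqrt{15119}}{78}$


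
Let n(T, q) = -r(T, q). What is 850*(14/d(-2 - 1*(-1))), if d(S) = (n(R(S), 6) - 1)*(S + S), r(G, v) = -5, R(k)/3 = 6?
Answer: -2975/2 ≈ -1487.5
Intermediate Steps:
R(k) = 18 (R(k) = 3*6 = 18)
n(T, q) = 5 (n(T, q) = -1*(-5) = 5)
d(S) = 8*S (d(S) = (5 - 1)*(S + S) = 4*(2*S) = 8*S)
850*(14/d(-2 - 1*(-1))) = 850*(14/((8*(-2 - 1*(-1))))) = 850*(14/((8*(-2 + 1)))) = 850*(14/((8*(-1)))) = 850*(14/(-8)) = 850*(14*(-⅛)) = 850*(-7/4) = -2975/2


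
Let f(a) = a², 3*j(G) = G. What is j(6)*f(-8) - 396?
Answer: -268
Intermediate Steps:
j(G) = G/3
j(6)*f(-8) - 396 = ((⅓)*6)*(-8)² - 396 = 2*64 - 396 = 128 - 396 = -268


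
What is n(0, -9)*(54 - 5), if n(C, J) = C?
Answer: 0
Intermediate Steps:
n(0, -9)*(54 - 5) = 0*(54 - 5) = 0*49 = 0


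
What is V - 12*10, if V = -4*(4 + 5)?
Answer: -156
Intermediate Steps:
V = -36 (V = -4*9 = -36)
V - 12*10 = -36 - 12*10 = -36 - 120 = -156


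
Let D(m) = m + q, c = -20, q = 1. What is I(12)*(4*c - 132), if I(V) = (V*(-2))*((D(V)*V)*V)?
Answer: 9524736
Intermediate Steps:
D(m) = 1 + m (D(m) = m + 1 = 1 + m)
I(V) = -2*V**3*(1 + V) (I(V) = (V*(-2))*(((1 + V)*V)*V) = (-2*V)*((V*(1 + V))*V) = (-2*V)*(V**2*(1 + V)) = -2*V**3*(1 + V))
I(12)*(4*c - 132) = (2*12**3*(-1 - 1*12))*(4*(-20) - 132) = (2*1728*(-1 - 12))*(-80 - 132) = (2*1728*(-13))*(-212) = -44928*(-212) = 9524736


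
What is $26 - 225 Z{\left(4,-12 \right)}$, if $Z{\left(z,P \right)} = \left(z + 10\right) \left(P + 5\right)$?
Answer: $22076$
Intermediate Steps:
$Z{\left(z,P \right)} = \left(5 + P\right) \left(10 + z\right)$ ($Z{\left(z,P \right)} = \left(10 + z\right) \left(5 + P\right) = \left(5 + P\right) \left(10 + z\right)$)
$26 - 225 Z{\left(4,-12 \right)} = 26 - 225 \left(50 + 5 \cdot 4 + 10 \left(-12\right) - 48\right) = 26 - 225 \left(50 + 20 - 120 - 48\right) = 26 - -22050 = 26 + 22050 = 22076$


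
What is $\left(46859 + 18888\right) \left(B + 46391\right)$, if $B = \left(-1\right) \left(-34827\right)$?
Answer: $5339839846$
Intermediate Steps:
$B = 34827$
$\left(46859 + 18888\right) \left(B + 46391\right) = \left(46859 + 18888\right) \left(34827 + 46391\right) = 65747 \cdot 81218 = 5339839846$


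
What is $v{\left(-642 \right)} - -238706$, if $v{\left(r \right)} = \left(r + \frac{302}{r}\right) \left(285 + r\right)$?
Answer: $\frac{50083269}{107} \approx 4.6807 \cdot 10^{5}$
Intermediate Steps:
$v{\left(r \right)} = \left(285 + r\right) \left(r + \frac{302}{r}\right)$
$v{\left(-642 \right)} - -238706 = \left(302 + \left(-642\right)^{2} + 285 \left(-642\right) + \frac{86070}{-642}\right) - -238706 = \left(302 + 412164 - 182970 + 86070 \left(- \frac{1}{642}\right)\right) + 238706 = \left(302 + 412164 - 182970 - \frac{14345}{107}\right) + 238706 = \frac{24541727}{107} + 238706 = \frac{50083269}{107}$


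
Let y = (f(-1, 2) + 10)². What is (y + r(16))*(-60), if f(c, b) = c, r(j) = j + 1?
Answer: -5880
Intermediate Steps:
r(j) = 1 + j
y = 81 (y = (-1 + 10)² = 9² = 81)
(y + r(16))*(-60) = (81 + (1 + 16))*(-60) = (81 + 17)*(-60) = 98*(-60) = -5880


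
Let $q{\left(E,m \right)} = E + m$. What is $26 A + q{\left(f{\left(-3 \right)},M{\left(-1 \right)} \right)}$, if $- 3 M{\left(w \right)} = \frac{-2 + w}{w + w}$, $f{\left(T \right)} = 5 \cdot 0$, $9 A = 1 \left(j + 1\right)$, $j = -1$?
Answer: $- \frac{1}{2} \approx -0.5$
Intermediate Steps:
$A = 0$ ($A = \frac{1 \left(-1 + 1\right)}{9} = \frac{1 \cdot 0}{9} = \frac{1}{9} \cdot 0 = 0$)
$f{\left(T \right)} = 0$
$M{\left(w \right)} = - \frac{-2 + w}{6 w}$ ($M{\left(w \right)} = - \frac{\left(-2 + w\right) \frac{1}{w + w}}{3} = - \frac{\left(-2 + w\right) \frac{1}{2 w}}{3} = - \frac{\frac{1}{2} \frac{1}{w} \left(-2 + w\right)}{3} = - \frac{-2 + w}{6 w}$)
$26 A + q{\left(f{\left(-3 \right)},M{\left(-1 \right)} \right)} = 26 \cdot 0 + \left(0 + \frac{2 - -1}{6 \left(-1\right)}\right) = 0 + \left(0 + \frac{1}{6} \left(-1\right) \left(2 + 1\right)\right) = 0 + \left(0 + \frac{1}{6} \left(-1\right) 3\right) = 0 + \left(0 - \frac{1}{2}\right) = 0 - \frac{1}{2} = - \frac{1}{2}$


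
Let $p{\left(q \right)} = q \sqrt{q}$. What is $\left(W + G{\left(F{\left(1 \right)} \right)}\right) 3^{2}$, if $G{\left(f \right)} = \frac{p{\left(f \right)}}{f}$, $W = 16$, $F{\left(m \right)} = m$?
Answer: $153$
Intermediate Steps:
$p{\left(q \right)} = q^{\frac{3}{2}}$
$G{\left(f \right)} = \sqrt{f}$ ($G{\left(f \right)} = \frac{f^{\frac{3}{2}}}{f} = \sqrt{f}$)
$\left(W + G{\left(F{\left(1 \right)} \right)}\right) 3^{2} = \left(16 + \sqrt{1}\right) 3^{2} = \left(16 + 1\right) 9 = 17 \cdot 9 = 153$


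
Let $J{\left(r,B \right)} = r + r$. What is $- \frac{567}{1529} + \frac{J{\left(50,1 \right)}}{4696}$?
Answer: $- \frac{627433}{1795046} \approx -0.34954$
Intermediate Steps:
$J{\left(r,B \right)} = 2 r$
$- \frac{567}{1529} + \frac{J{\left(50,1 \right)}}{4696} = - \frac{567}{1529} + \frac{2 \cdot 50}{4696} = \left(-567\right) \frac{1}{1529} + 100 \cdot \frac{1}{4696} = - \frac{567}{1529} + \frac{25}{1174} = - \frac{627433}{1795046}$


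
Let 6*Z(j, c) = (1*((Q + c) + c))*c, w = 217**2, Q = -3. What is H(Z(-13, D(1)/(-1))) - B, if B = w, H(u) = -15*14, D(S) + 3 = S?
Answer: -47299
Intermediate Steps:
D(S) = -3 + S
w = 47089
Z(j, c) = c*(-3 + 2*c)/6 (Z(j, c) = ((1*((-3 + c) + c))*c)/6 = ((1*(-3 + 2*c))*c)/6 = ((-3 + 2*c)*c)/6 = (c*(-3 + 2*c))/6 = c*(-3 + 2*c)/6)
H(u) = -210
B = 47089
H(Z(-13, D(1)/(-1))) - B = -210 - 1*47089 = -210 - 47089 = -47299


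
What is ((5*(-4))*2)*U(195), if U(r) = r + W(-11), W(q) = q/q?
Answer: -7840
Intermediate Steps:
W(q) = 1
U(r) = 1 + r (U(r) = r + 1 = 1 + r)
((5*(-4))*2)*U(195) = ((5*(-4))*2)*(1 + 195) = -20*2*196 = -40*196 = -7840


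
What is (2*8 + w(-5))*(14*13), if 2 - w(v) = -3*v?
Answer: 546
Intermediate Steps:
w(v) = 2 + 3*v (w(v) = 2 - (-3)*v = 2 + 3*v)
(2*8 + w(-5))*(14*13) = (2*8 + (2 + 3*(-5)))*(14*13) = (16 + (2 - 15))*182 = (16 - 13)*182 = 3*182 = 546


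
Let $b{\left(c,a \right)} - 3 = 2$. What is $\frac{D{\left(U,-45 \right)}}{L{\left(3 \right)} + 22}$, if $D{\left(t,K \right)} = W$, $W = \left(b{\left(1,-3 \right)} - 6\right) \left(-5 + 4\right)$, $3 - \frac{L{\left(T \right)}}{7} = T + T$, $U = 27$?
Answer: $1$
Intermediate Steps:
$b{\left(c,a \right)} = 5$ ($b{\left(c,a \right)} = 3 + 2 = 5$)
$L{\left(T \right)} = 21 - 14 T$ ($L{\left(T \right)} = 21 - 7 \left(T + T\right) = 21 - 7 \cdot 2 T = 21 - 14 T$)
$W = 1$ ($W = \left(5 - 6\right) \left(-5 + 4\right) = \left(-1\right) \left(-1\right) = 1$)
$D{\left(t,K \right)} = 1$
$\frac{D{\left(U,-45 \right)}}{L{\left(3 \right)} + 22} = \frac{1}{\left(21 - 42\right) + 22} \cdot 1 = \frac{1}{-21 + 22} \cdot 1 = 1^{-1} \cdot 1 = 1 \cdot 1 = 1$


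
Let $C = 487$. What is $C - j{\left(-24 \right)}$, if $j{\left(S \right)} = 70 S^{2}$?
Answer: $-39833$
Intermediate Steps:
$C - j{\left(-24 \right)} = 487 - 70 \left(-24\right)^{2} = 487 - 70 \cdot 576 = 487 - 40320 = -39833$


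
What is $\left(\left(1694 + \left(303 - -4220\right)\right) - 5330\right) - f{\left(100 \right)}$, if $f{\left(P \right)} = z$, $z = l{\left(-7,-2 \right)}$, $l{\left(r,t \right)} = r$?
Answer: $894$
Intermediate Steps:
$z = -7$
$f{\left(P \right)} = -7$
$\left(\left(1694 + \left(303 - -4220\right)\right) - 5330\right) - f{\left(100 \right)} = \left(\left(1694 + \left(303 - -4220\right)\right) - 5330\right) - -7 = \left(\left(1694 + \left(303 + 4220\right)\right) - 5330\right) + 7 = \left(\left(1694 + 4523\right) - 5330\right) + 7 = \left(6217 - 5330\right) + 7 = 887 + 7 = 894$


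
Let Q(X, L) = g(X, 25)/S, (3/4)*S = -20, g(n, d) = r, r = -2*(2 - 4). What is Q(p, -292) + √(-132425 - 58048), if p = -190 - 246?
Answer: -3/20 + I*√190473 ≈ -0.15 + 436.43*I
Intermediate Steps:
r = 4 (r = -2*(-2) = 4)
p = -436
g(n, d) = 4
S = -80/3 (S = (4/3)*(-20) = -80/3 ≈ -26.667)
Q(X, L) = -3/20 (Q(X, L) = 4/(-80/3) = 4*(-3/80) = -3/20)
Q(p, -292) + √(-132425 - 58048) = -3/20 + √(-132425 - 58048) = -3/20 + √(-190473) = -3/20 + I*√190473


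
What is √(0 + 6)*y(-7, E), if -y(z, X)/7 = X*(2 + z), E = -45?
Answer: -1575*√6 ≈ -3857.9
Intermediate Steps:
y(z, X) = -7*X*(2 + z)
√(0 + 6)*y(-7, E) = √(0 + 6)*(-7*(-45)*(2 - 7)) = √6*(-7*(-45)*(-5)) = √6*(-1575) = -1575*√6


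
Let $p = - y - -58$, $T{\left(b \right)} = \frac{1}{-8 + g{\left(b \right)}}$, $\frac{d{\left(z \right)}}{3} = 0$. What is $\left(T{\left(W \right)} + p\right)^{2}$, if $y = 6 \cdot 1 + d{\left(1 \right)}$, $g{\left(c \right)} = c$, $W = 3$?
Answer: $\frac{67081}{25} \approx 2683.2$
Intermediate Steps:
$d{\left(z \right)} = 0$ ($d{\left(z \right)} = 3 \cdot 0 = 0$)
$T{\left(b \right)} = \frac{1}{-8 + b}$
$y = 6$ ($y = 6 \cdot 1 + 0 = 6 + 0 = 6$)
$p = 52$ ($p = \left(-1\right) 6 - -58 = -6 + 58 = 52$)
$\left(T{\left(W \right)} + p\right)^{2} = \left(\frac{1}{-8 + 3} + 52\right)^{2} = \left(\frac{1}{-5} + 52\right)^{2} = \left(- \frac{1}{5} + 52\right)^{2} = \left(\frac{259}{5}\right)^{2} = \frac{67081}{25}$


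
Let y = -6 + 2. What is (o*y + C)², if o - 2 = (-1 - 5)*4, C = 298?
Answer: 148996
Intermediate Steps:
o = -22 (o = 2 + (-1 - 5)*4 = 2 - 6*4 = 2 - 24 = -22)
y = -4
(o*y + C)² = (-22*(-4) + 298)² = (88 + 298)² = 386² = 148996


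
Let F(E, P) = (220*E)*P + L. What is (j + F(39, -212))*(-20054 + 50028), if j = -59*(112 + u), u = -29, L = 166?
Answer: -54663314034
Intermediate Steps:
F(E, P) = 166 + 220*E*P (F(E, P) = (220*E)*P + 166 = 220*E*P + 166 = 166 + 220*E*P)
j = -4897 (j = -59*(112 - 29) = -59*83 = -4897)
(j + F(39, -212))*(-20054 + 50028) = (-4897 + (166 + 220*39*(-212)))*(-20054 + 50028) = (-4897 + (166 - 1818960))*29974 = (-4897 - 1818794)*29974 = -1823691*29974 = -54663314034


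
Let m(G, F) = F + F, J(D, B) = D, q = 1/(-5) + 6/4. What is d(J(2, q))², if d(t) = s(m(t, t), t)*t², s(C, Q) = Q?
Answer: 64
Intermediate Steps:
q = 13/10 (q = 1*(-⅕) + 6*(¼) = -⅕ + 3/2 = 13/10 ≈ 1.3000)
m(G, F) = 2*F
d(t) = t³ (d(t) = t*t² = t³)
d(J(2, q))² = (2³)² = 8² = 64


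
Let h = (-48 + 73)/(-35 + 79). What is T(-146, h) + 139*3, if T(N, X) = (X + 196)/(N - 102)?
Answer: 146505/352 ≈ 416.21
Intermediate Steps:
h = 25/44 ≈ 0.56818
T(N, X) = (196 + X)/(-102 + N)
T(-146, h) + 139*3 = (196 + 25/44)/(-102 - 146) + 139*3 = (8649/44)/(-248) + 417 = -1/248*8649/44 + 417 = -279/352 + 417 = 146505/352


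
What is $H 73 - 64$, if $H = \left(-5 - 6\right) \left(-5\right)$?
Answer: $3951$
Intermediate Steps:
$H = 55$ ($H = \left(-11\right) \left(-5\right) = 55$)
$H 73 - 64 = 55 \cdot 73 - 64 = 4015 - 64 = 3951$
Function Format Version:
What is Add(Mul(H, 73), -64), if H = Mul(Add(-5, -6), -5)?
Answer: 3951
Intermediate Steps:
H = 55 (H = Mul(-11, -5) = 55)
Add(Mul(H, 73), -64) = Add(Mul(55, 73), -64) = Add(4015, -64) = 3951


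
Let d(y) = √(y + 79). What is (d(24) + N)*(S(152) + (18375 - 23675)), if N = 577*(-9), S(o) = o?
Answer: 26733564 - 5148*√103 ≈ 2.6681e+7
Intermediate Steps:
N = -5193
d(y) = √(79 + y)
(d(24) + N)*(S(152) + (18375 - 23675)) = (√(79 + 24) - 5193)*(152 + (18375 - 23675)) = (√103 - 5193)*(152 - 5300) = (-5193 + √103)*(-5148) = 26733564 - 5148*√103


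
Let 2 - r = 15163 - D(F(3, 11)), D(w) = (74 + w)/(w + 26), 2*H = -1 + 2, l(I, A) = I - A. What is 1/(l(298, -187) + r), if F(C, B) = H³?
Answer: -209/3066691 ≈ -6.8152e-5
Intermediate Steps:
H = ½ (H = (-1 + 2)/2 = (½)*1 = ½ ≈ 0.50000)
F(C, B) = ⅛ (F(C, B) = (½)³ = ⅛)
D(w) = (74 + w)/(26 + w)
r = -3168056/209 (r = 2 - (15163 - (74 + ⅛)/(26 + ⅛)) = 2 - (15163 - 593/(209/8*8)) = 2 - (15163 - 8*593/(209*8)) = 2 - (15163 - 1*593/209) = 2 - (15163 - 593/209) = 2 - 1*3168474/209 = 2 - 3168474/209 = -3168056/209 ≈ -15158.)
1/(l(298, -187) + r) = 1/((298 - 1*(-187)) - 3168056/209) = 1/((298 + 187) - 3168056/209) = 1/(485 - 3168056/209) = 1/(-3066691/209) = -209/3066691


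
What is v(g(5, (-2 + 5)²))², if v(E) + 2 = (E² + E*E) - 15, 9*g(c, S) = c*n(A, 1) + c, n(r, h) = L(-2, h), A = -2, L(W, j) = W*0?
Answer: 1760929/6561 ≈ 268.39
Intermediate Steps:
L(W, j) = 0
n(r, h) = 0
g(c, S) = c/9 (g(c, S) = (c*0 + c)/9 = (0 + c)/9 = c/9)
v(E) = -17 + 2*E² (v(E) = -2 + ((E² + E*E) - 15) = -2 + ((E² + E²) - 15) = -2 + (2*E² - 15) = -2 + (-15 + 2*E²) = -17 + 2*E²)
v(g(5, (-2 + 5)²))² = (-17 + 2*((⅑)*5)²)² = (-17 + 2*(5/9)²)² = (-17 + 2*(25/81))² = (-17 + 50/81)² = (-1327/81)² = 1760929/6561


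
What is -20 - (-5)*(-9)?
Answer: -65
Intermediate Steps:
-20 - (-5)*(-9) = -20 - 1*45 = -20 - 45 = -65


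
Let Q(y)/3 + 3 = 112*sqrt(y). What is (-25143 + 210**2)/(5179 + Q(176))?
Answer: 4454895/311782 - 6369552*sqrt(11)/1714801 ≈ 1.9690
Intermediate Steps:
Q(y) = -9 + 336*sqrt(y) (Q(y) = -9 + 3*(112*sqrt(y)) = -9 + 336*sqrt(y))
(-25143 + 210**2)/(5179 + Q(176)) = (-25143 + 210**2)/(5179 + (-9 + 336*sqrt(176))) = (-25143 + 44100)/(5179 + (-9 + 336*(4*sqrt(11)))) = 18957/(5179 + (-9 + 1344*sqrt(11))) = 18957/(5170 + 1344*sqrt(11))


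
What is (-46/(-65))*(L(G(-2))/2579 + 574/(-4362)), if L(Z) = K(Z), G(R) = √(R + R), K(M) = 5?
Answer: -33546328/365611935 ≈ -0.091754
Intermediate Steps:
G(R) = √2*√R (G(R) = √(2*R) = √2*√R)
L(Z) = 5
(-46/(-65))*(L(G(-2))/2579 + 574/(-4362)) = (-46/(-65))*(5/2579 + 574/(-4362)) = (-46*(-1/65))*(5*(1/2579) + 574*(-1/4362)) = 46*(5/2579 - 287/2181)/65 = (46/65)*(-729268/5624799) = -33546328/365611935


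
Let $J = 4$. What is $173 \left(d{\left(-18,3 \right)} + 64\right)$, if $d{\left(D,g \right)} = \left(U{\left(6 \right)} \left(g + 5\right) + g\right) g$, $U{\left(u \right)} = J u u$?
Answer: $610517$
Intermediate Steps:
$U{\left(u \right)} = 4 u^{2}$ ($U{\left(u \right)} = 4 u u = 4 u^{2}$)
$d{\left(D,g \right)} = g \left(720 + 145 g\right)$ ($d{\left(D,g \right)} = \left(4 \cdot 6^{2} \left(g + 5\right) + g\right) g = \left(4 \cdot 36 \left(5 + g\right) + g\right) g = \left(144 \left(5 + g\right) + g\right) g = \left(\left(720 + 144 g\right) + g\right) g = \left(720 + 145 g\right) g = g \left(720 + 145 g\right)$)
$173 \left(d{\left(-18,3 \right)} + 64\right) = 173 \left(5 \cdot 3 \left(144 + 29 \cdot 3\right) + 64\right) = 173 \left(5 \cdot 3 \left(144 + 87\right) + 64\right) = 173 \left(5 \cdot 3 \cdot 231 + 64\right) = 173 \left(3465 + 64\right) = 173 \cdot 3529 = 610517$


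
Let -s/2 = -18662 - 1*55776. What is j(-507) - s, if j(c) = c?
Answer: -149383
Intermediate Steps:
s = 148876 (s = -2*(-18662 - 1*55776) = -2*(-18662 - 55776) = -2*(-74438) = 148876)
j(-507) - s = -507 - 1*148876 = -507 - 148876 = -149383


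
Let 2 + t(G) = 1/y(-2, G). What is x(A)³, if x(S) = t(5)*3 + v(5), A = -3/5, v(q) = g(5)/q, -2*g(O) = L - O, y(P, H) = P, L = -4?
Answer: -35937/125 ≈ -287.50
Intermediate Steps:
g(O) = 2 + O/2 (g(O) = -(-4 - O)/2 = 2 + O/2)
t(G) = -5/2 (t(G) = -2 + 1/(-2) = -2 - ½ = -5/2)
v(q) = 9/(2*q) (v(q) = (2 + (½)*5)/q = (2 + 5/2)/q = 9/(2*q))
A = -⅗ (A = -3*⅕ = -⅗ ≈ -0.60000)
x(S) = -33/5 (x(S) = -5/2*3 + (9/2)/5 = -15/2 + (9/2)*(⅕) = -15/2 + 9/10 = -33/5)
x(A)³ = (-33/5)³ = -35937/125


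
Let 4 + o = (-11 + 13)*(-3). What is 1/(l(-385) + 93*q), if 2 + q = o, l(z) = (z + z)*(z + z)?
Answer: 1/591784 ≈ 1.6898e-6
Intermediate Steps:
l(z) = 4*z² (l(z) = (2*z)*(2*z) = 4*z²)
o = -10 (o = -4 + (-11 + 13)*(-3) = -4 + 2*(-3) = -4 - 6 = -10)
q = -12 (q = -2 - 10 = -12)
1/(l(-385) + 93*q) = 1/(4*(-385)² + 93*(-12)) = 1/(4*148225 - 1116) = 1/(592900 - 1116) = 1/591784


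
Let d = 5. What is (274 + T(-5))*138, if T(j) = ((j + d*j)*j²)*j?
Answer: 555312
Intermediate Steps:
T(j) = 6*j⁴ (T(j) = ((j + 5*j)*j²)*j = ((6*j)*j²)*j = (6*j³)*j = 6*j⁴)
(274 + T(-5))*138 = (274 + 6*(-5)⁴)*138 = (274 + 6*625)*138 = (274 + 3750)*138 = 4024*138 = 555312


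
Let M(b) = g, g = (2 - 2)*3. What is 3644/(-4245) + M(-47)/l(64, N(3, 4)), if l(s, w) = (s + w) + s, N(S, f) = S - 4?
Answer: -3644/4245 ≈ -0.85842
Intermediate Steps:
N(S, f) = -4 + S
l(s, w) = w + 2*s
g = 0 (g = 0*3 = 0)
M(b) = 0
3644/(-4245) + M(-47)/l(64, N(3, 4)) = 3644/(-4245) + 0/((-4 + 3) + 2*64) = 3644*(-1/4245) + 0/(-1 + 128) = -3644/4245 + 0/127 = -3644/4245 + 0*(1/127) = -3644/4245 + 0 = -3644/4245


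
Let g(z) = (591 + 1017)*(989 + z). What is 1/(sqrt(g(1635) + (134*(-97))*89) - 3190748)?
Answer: -1595374/5090434868467 - sqrt(3062570)/10180869736934 ≈ -3.1358e-7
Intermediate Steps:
g(z) = 1590312 + 1608*z (g(z) = 1608*(989 + z) = 1590312 + 1608*z)
1/(sqrt(g(1635) + (134*(-97))*89) - 3190748) = 1/(sqrt((1590312 + 1608*1635) + (134*(-97))*89) - 3190748) = 1/(sqrt((1590312 + 2629080) - 12998*89) - 3190748) = 1/(sqrt(4219392 - 1156822) - 3190748) = 1/(sqrt(3062570) - 3190748) = 1/(-3190748 + sqrt(3062570))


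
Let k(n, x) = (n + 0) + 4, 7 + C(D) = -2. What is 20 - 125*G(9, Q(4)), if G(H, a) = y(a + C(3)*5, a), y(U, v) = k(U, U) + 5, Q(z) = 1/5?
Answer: 4495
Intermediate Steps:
C(D) = -9 (C(D) = -7 - 2 = -9)
k(n, x) = 4 + n (k(n, x) = n + 4 = 4 + n)
Q(z) = ⅕
y(U, v) = 9 + U (y(U, v) = (4 + U) + 5 = 9 + U)
G(H, a) = -36 + a (G(H, a) = 9 + (a - 9*5) = 9 + (a - 45) = 9 + (-45 + a) = -36 + a)
20 - 125*G(9, Q(4)) = 20 - 125*(-36 + ⅕) = 20 - 125*(-179/5) = 20 + 4475 = 4495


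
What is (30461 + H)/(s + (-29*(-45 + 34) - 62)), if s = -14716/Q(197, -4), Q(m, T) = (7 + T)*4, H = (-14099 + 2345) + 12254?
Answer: -92883/2908 ≈ -31.941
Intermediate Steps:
H = 500 (H = -11754 + 12254 = 500)
Q(m, T) = 28 + 4*T
s = -3679/3 (s = -14716/(28 + 4*(-4)) = -14716/(28 - 16) = -14716/12 = -14716*1/12 = -3679/3 ≈ -1226.3)
(30461 + H)/(s + (-29*(-45 + 34) - 62)) = (30461 + 500)/(-3679/3 + (-29*(-45 + 34) - 62)) = 30961/(-3679/3 + (-29*(-11) - 62)) = 30961/(-3679/3 + (319 - 62)) = 30961/(-3679/3 + 257) = 30961/(-2908/3) = 30961*(-3/2908) = -92883/2908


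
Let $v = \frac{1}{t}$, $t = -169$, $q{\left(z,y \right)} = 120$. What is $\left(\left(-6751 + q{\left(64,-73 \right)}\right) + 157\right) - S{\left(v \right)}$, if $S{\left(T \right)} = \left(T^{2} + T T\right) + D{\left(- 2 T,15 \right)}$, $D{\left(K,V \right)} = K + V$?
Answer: $- \frac{185332669}{28561} \approx -6489.0$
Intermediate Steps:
$v = - \frac{1}{169}$ ($v = \frac{1}{-169} = - \frac{1}{169} \approx -0.0059172$)
$S{\left(T \right)} = 15 - 2 T + 2 T^{2}$ ($S{\left(T \right)} = \left(T^{2} + T T\right) - \left(-15 + 2 T\right) = \left(T^{2} + T^{2}\right) - \left(-15 + 2 T\right) = 2 T^{2} - \left(-15 + 2 T\right) = 15 - 2 T + 2 T^{2}$)
$\left(\left(-6751 + q{\left(64,-73 \right)}\right) + 157\right) - S{\left(v \right)} = \left(\left(-6751 + 120\right) + 157\right) - \left(15 - - \frac{2}{169} + 2 \left(- \frac{1}{169}\right)^{2}\right) = \left(-6631 + 157\right) - \left(15 + \frac{2}{169} + 2 \cdot \frac{1}{28561}\right) = -6474 - \left(15 + \frac{2}{169} + \frac{2}{28561}\right) = -6474 - \frac{428755}{28561} = - \frac{185332669}{28561}$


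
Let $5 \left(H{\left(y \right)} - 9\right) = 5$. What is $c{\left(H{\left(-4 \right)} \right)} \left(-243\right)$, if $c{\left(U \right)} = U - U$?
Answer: $0$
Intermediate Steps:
$H{\left(y \right)} = 10$ ($H{\left(y \right)} = 9 + \frac{1}{5} \cdot 5 = 9 + 1 = 10$)
$c{\left(U \right)} = 0$
$c{\left(H{\left(-4 \right)} \right)} \left(-243\right) = 0 \left(-243\right) = 0$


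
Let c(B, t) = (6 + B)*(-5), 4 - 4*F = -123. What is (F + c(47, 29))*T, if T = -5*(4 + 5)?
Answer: 41985/4 ≈ 10496.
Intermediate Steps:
F = 127/4 (F = 1 - ¼*(-123) = 1 + 123/4 = 127/4 ≈ 31.750)
c(B, t) = -30 - 5*B
T = -45 (T = -5*9 = -45)
(F + c(47, 29))*T = (127/4 + (-30 - 5*47))*(-45) = (127/4 + (-30 - 235))*(-45) = (127/4 - 265)*(-45) = -933/4*(-45) = 41985/4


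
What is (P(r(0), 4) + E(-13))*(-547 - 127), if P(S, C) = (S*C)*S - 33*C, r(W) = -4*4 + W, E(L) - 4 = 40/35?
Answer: -4232720/7 ≈ -6.0467e+5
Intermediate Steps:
E(L) = 36/7 (E(L) = 4 + 40/35 = 4 + 40*(1/35) = 4 + 8/7 = 36/7)
r(W) = -16 + W
P(S, C) = -33*C + C*S**2 (P(S, C) = (C*S)*S - 33*C = C*S**2 - 33*C = -33*C + C*S**2)
(P(r(0), 4) + E(-13))*(-547 - 127) = (4*(-33 + (-16 + 0)**2) + 36/7)*(-547 - 127) = (4*(-33 + (-16)**2) + 36/7)*(-674) = (4*(-33 + 256) + 36/7)*(-674) = (4*223 + 36/7)*(-674) = (892 + 36/7)*(-674) = (6280/7)*(-674) = -4232720/7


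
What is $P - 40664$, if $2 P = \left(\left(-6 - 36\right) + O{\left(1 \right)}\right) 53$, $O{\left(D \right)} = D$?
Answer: $- \frac{83501}{2} \approx -41751.0$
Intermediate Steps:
$P = - \frac{2173}{2}$ ($P = \frac{\left(\left(-6 - 36\right) + 1\right) 53}{2} = \frac{\left(-42 + 1\right) 53}{2} = \frac{\left(-41\right) 53}{2} = \frac{1}{2} \left(-2173\right) = - \frac{2173}{2} \approx -1086.5$)
$P - 40664 = - \frac{2173}{2} - 40664 = - \frac{83501}{2}$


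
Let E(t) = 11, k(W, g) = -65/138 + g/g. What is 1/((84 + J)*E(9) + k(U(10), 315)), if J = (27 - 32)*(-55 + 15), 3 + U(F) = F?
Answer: 138/431185 ≈ 0.00032005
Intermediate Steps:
U(F) = -3 + F
k(W, g) = 73/138 (k(W, g) = -65*1/138 + 1 = -65/138 + 1 = 73/138)
J = 200 (J = -5*(-40) = 200)
1/((84 + J)*E(9) + k(U(10), 315)) = 1/((84 + 200)*11 + 73/138) = 1/(284*11 + 73/138) = 1/(3124 + 73/138) = 1/(431185/138) = 138/431185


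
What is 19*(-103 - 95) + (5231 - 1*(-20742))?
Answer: 22211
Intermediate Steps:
19*(-103 - 95) + (5231 - 1*(-20742)) = 19*(-198) + (5231 + 20742) = -3762 + 25973 = 22211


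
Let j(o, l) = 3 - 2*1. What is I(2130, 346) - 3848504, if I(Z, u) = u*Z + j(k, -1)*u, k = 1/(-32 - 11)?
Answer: -3111178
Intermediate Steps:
k = -1/43 (k = 1/(-43) = -1/43 ≈ -0.023256)
j(o, l) = 1 (j(o, l) = 3 - 2 = 1)
I(Z, u) = u + Z*u (I(Z, u) = u*Z + 1*u = Z*u + u = u + Z*u)
I(2130, 346) - 3848504 = 346*(1 + 2130) - 3848504 = 346*2131 - 3848504 = 737326 - 3848504 = -3111178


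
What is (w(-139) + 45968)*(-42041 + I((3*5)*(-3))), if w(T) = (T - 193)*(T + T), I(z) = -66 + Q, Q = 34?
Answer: -5817181272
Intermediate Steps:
I(z) = -32 (I(z) = -66 + 34 = -32)
w(T) = 2*T*(-193 + T) (w(T) = (-193 + T)*(2*T) = 2*T*(-193 + T))
(w(-139) + 45968)*(-42041 + I((3*5)*(-3))) = (2*(-139)*(-193 - 139) + 45968)*(-42041 - 32) = (2*(-139)*(-332) + 45968)*(-42073) = (92296 + 45968)*(-42073) = 138264*(-42073) = -5817181272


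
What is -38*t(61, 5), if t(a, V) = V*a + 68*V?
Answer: -24510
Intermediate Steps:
t(a, V) = 68*V + V*a
-38*t(61, 5) = -190*(68 + 61) = -190*129 = -38*645 = -24510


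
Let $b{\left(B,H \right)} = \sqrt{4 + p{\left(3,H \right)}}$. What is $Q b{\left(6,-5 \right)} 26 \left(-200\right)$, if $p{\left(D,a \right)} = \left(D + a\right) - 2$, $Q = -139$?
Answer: $0$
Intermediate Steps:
$p{\left(D,a \right)} = -2 + D + a$
$b{\left(B,H \right)} = \sqrt{5 + H}$ ($b{\left(B,H \right)} = \sqrt{4 + \left(-2 + 3 + H\right)} = \sqrt{4 + \left(1 + H\right)} = \sqrt{5 + H}$)
$Q b{\left(6,-5 \right)} 26 \left(-200\right) = - 139 \sqrt{5 - 5} \cdot 26 \left(-200\right) = - 139 \sqrt{0} \cdot 26 \left(-200\right) = - 139 \cdot 0 \cdot 26 \left(-200\right) = \left(-139\right) 0 \left(-200\right) = 0 \left(-200\right) = 0$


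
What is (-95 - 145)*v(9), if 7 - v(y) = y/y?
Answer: -1440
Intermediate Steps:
v(y) = 6 (v(y) = 7 - y/y = 7 - 1*1 = 7 - 1 = 6)
(-95 - 145)*v(9) = (-95 - 145)*6 = -240*6 = -1440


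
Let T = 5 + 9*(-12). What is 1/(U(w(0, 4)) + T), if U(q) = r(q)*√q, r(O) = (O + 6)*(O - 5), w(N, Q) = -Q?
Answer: -103/11905 + 36*I/11905 ≈ -0.0086518 + 0.0030239*I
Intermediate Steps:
r(O) = (-5 + O)*(6 + O) (r(O) = (6 + O)*(-5 + O) = (-5 + O)*(6 + O))
U(q) = √q*(-30 + q + q²) (U(q) = (-30 + q + q²)*√q = √q*(-30 + q + q²))
T = -103 (T = 5 - 108 = -103)
1/(U(w(0, 4)) + T) = 1/(√(-1*4)*(-30 - 1*4 + (-1*4)²) - 103) = 1/(√(-4)*(-30 - 4 + (-4)²) - 103) = 1/((2*I)*(-30 - 4 + 16) - 103) = 1/((2*I)*(-18) - 103) = 1/(-36*I - 103) = 1/(-103 - 36*I) = (-103 + 36*I)/11905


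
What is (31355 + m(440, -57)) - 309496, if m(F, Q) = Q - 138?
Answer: -278336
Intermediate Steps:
m(F, Q) = -138 + Q
(31355 + m(440, -57)) - 309496 = (31355 + (-138 - 57)) - 309496 = (31355 - 195) - 309496 = 31160 - 309496 = -278336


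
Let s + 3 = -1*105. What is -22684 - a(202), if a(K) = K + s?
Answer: -22778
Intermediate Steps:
s = -108 (s = -3 - 1*105 = -3 - 105 = -108)
a(K) = -108 + K (a(K) = K - 108 = -108 + K)
-22684 - a(202) = -22684 - (-108 + 202) = -22684 - 1*94 = -22684 - 94 = -22778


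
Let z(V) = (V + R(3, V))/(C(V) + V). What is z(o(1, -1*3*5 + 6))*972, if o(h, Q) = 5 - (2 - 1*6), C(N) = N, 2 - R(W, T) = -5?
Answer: 864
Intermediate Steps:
R(W, T) = 7 (R(W, T) = 2 - 1*(-5) = 2 + 5 = 7)
o(h, Q) = 9 (o(h, Q) = 5 - (2 - 6) = 5 - 1*(-4) = 5 + 4 = 9)
z(V) = (7 + V)/(2*V) (z(V) = (V + 7)/(V + V) = (7 + V)/((2*V)) = (7 + V)*(1/(2*V)) = (7 + V)/(2*V))
z(o(1, -1*3*5 + 6))*972 = ((½)*(7 + 9)/9)*972 = ((½)*(⅑)*16)*972 = (8/9)*972 = 864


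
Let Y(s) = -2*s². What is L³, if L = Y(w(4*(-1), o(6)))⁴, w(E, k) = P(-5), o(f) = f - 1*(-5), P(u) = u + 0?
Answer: 244140625000000000000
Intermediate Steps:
P(u) = u
o(f) = 5 + f (o(f) = f + 5 = 5 + f)
w(E, k) = -5
L = 6250000 (L = (-2*(-5)²)⁴ = (-2*25)⁴ = (-50)⁴ = 6250000)
L³ = 6250000³ = 244140625000000000000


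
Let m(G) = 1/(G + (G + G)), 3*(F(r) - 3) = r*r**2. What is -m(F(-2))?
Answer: -1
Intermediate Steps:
F(r) = 3 + r**3/3 (F(r) = 3 + (r*r**2)/3 = 3 + r**3/3)
m(G) = 1/(3*G) (m(G) = 1/(G + 2*G) = 1/(3*G))
-m(F(-2)) = -1/(3*(3 + (1/3)*(-2)**3)) = -1/(3*(3 + (1/3)*(-8))) = -1/(3*(3 - 8/3)) = -1/(3*1/3) = -3/3 = -1*1 = -1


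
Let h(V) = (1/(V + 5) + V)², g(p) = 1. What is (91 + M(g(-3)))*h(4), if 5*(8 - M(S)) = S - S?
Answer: 15059/9 ≈ 1673.2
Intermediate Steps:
M(S) = 8 (M(S) = 8 - (S - S)/5 = 8 - ⅕*0 = 8 + 0 = 8)
h(V) = (V + 1/(5 + V))² (h(V) = (1/(5 + V) + V)² = (V + 1/(5 + V))²)
(91 + M(g(-3)))*h(4) = (91 + 8)*((1 + 4² + 5*4)²/(5 + 4)²) = 99*((1 + 16 + 20)²/9²) = 99*((1/81)*37²) = 99*((1/81)*1369) = 99*(1369/81) = 15059/9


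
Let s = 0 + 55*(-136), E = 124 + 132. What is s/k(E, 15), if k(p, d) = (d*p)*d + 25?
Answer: -1496/11525 ≈ -0.12980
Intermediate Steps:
E = 256
k(p, d) = 25 + p*d² (k(p, d) = p*d² + 25 = 25 + p*d²)
s = -7480 (s = 0 - 7480 = -7480)
s/k(E, 15) = -7480/(25 + 256*15²) = -7480/(25 + 256*225) = -7480/(25 + 57600) = -7480/57625 = -7480*1/57625 = -1496/11525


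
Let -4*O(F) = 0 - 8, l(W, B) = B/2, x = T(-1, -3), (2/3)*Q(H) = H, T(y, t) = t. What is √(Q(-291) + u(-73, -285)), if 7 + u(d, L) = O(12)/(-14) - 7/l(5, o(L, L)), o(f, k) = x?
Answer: I*√774354/42 ≈ 20.952*I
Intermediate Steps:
Q(H) = 3*H/2
x = -3
o(f, k) = -3
l(W, B) = B/2 (l(W, B) = B*(½) = B/2)
O(F) = 2 (O(F) = -(0 - 8)/4 = -¼*(-8) = 2)
u(d, L) = -52/21 (u(d, L) = -7 + (2/(-14) - 7/((½)*(-3))) = -7 + (2*(-1/14) - 7/(-3/2)) = -7 + (-⅐ - 7*(-⅔)) = -7 + (-⅐ + 14/3) = -7 + 95/21 = -52/21)
√(Q(-291) + u(-73, -285)) = √((3/2)*(-291) - 52/21) = √(-873/2 - 52/21) = √(-18437/42) = I*√774354/42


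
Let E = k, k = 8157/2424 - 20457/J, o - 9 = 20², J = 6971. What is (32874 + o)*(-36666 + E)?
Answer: -6873648873725785/5632568 ≈ -1.2203e+9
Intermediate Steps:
o = 409 (o = 9 + 20² = 9 + 400 = 409)
k = 2424893/5632568 (k = 8157/2424 - 20457/6971 = 8157*(1/2424) - 20457*1/6971 = 2719/808 - 20457/6971 = 2424893/5632568 ≈ 0.43051)
E = 2424893/5632568 ≈ 0.43051
(32874 + o)*(-36666 + E) = (32874 + 409)*(-36666 + 2424893/5632568) = 33283*(-206521313395/5632568) = -6873648873725785/5632568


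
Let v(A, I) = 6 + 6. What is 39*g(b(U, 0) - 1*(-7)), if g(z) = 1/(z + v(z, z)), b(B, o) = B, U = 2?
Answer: 13/7 ≈ 1.8571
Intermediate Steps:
v(A, I) = 12
g(z) = 1/(12 + z) (g(z) = 1/(z + 12) = 1/(12 + z))
39*g(b(U, 0) - 1*(-7)) = 39/(12 + (2 - 1*(-7))) = 39/(12 + (2 + 7)) = 39/(12 + 9) = 39/21 = 39*(1/21) = 13/7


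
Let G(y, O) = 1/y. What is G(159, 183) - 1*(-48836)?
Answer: 7764925/159 ≈ 48836.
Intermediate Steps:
G(159, 183) - 1*(-48836) = 1/159 - 1*(-48836) = 1/159 + 48836 = 7764925/159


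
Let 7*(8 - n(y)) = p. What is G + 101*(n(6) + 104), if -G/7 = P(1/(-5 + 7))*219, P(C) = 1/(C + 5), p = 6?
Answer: 842896/77 ≈ 10947.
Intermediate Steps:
n(y) = 50/7 (n(y) = 8 - ⅐*6 = 8 - 6/7 = 50/7)
P(C) = 1/(5 + C)
G = -3066/11 (G = -7*219/(5 + 1/(-5 + 7)) = -7*219/(5 + 1/2) = -7*219/(5 + ½) = -7*219/11/2 = -14*219/11 = -7*438/11 = -3066/11 ≈ -278.73)
G + 101*(n(6) + 104) = -3066/11 + 101*(50/7 + 104) = -3066/11 + 101*(778/7) = -3066/11 + 78578/7 = 842896/77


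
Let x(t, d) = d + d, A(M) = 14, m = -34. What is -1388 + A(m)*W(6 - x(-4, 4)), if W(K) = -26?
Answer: -1752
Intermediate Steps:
x(t, d) = 2*d
-1388 + A(m)*W(6 - x(-4, 4)) = -1388 + 14*(-26) = -1388 - 364 = -1752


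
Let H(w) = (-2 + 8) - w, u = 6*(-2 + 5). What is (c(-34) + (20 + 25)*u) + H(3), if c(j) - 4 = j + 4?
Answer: 787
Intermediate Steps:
u = 18 (u = 6*3 = 18)
c(j) = 8 + j (c(j) = 4 + (j + 4) = 4 + (4 + j) = 8 + j)
H(w) = 6 - w
(c(-34) + (20 + 25)*u) + H(3) = ((8 - 34) + (20 + 25)*18) + (6 - 1*3) = (-26 + 45*18) + (6 - 3) = (-26 + 810) + 3 = 784 + 3 = 787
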